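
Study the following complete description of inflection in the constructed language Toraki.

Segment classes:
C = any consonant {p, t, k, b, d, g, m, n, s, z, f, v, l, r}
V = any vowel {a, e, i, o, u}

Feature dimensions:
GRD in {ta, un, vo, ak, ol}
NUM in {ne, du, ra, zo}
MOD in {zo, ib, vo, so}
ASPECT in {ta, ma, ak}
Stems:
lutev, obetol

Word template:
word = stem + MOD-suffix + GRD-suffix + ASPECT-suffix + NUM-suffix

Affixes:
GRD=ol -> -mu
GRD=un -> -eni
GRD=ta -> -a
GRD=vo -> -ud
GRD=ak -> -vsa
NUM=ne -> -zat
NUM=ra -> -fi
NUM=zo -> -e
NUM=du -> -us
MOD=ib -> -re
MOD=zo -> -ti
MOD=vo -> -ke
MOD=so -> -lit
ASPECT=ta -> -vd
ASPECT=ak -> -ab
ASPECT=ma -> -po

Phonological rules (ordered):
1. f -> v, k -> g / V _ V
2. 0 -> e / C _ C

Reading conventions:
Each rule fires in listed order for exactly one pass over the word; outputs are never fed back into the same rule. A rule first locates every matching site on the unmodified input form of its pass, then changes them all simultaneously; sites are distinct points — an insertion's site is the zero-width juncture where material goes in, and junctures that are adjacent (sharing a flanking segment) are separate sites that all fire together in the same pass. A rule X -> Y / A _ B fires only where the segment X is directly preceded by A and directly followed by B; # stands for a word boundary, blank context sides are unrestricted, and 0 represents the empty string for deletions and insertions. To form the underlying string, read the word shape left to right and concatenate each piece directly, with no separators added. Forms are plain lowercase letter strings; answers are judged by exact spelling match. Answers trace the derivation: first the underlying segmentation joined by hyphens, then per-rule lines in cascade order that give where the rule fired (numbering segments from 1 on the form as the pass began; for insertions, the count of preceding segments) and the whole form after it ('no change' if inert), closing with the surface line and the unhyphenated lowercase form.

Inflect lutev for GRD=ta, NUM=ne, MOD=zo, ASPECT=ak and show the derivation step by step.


underlying: lutev-ti-a-ab-zat
1. f -> v, k -> g / V _ V: no change
2. 0 -> e / C _ C: inserts after position(s) 5, 10: lutevetiaabezat
surface: lutevetiaabezat


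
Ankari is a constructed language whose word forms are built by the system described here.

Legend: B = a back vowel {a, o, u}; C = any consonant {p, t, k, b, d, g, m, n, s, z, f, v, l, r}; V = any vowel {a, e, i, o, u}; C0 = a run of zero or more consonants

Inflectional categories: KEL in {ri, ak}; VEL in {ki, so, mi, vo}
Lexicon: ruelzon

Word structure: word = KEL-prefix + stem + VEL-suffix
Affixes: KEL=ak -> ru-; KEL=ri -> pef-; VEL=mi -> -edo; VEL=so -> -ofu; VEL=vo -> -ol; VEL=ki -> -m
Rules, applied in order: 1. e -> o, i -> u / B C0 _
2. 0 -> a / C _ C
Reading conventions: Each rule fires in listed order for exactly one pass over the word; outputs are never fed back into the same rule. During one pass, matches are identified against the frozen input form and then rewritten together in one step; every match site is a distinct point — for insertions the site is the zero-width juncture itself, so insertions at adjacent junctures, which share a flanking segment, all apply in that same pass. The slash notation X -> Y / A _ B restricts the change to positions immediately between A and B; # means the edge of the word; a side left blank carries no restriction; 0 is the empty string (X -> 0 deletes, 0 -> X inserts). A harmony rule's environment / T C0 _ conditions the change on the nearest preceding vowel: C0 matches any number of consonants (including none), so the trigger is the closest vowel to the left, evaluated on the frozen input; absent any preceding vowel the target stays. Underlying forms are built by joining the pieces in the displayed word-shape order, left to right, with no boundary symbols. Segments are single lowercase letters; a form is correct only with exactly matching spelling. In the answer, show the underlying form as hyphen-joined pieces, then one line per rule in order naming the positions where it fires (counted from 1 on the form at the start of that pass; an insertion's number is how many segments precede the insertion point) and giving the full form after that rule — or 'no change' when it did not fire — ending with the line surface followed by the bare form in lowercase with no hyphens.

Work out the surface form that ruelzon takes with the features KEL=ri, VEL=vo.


underlying: pef-ruelzon-ol
1. e -> o, i -> u / B C0 _: fires at position(s) 6: pefruolzonol
2. 0 -> a / C _ C: inserts after position(s) 3, 7: pefaruolazonol
surface: pefaruolazonol


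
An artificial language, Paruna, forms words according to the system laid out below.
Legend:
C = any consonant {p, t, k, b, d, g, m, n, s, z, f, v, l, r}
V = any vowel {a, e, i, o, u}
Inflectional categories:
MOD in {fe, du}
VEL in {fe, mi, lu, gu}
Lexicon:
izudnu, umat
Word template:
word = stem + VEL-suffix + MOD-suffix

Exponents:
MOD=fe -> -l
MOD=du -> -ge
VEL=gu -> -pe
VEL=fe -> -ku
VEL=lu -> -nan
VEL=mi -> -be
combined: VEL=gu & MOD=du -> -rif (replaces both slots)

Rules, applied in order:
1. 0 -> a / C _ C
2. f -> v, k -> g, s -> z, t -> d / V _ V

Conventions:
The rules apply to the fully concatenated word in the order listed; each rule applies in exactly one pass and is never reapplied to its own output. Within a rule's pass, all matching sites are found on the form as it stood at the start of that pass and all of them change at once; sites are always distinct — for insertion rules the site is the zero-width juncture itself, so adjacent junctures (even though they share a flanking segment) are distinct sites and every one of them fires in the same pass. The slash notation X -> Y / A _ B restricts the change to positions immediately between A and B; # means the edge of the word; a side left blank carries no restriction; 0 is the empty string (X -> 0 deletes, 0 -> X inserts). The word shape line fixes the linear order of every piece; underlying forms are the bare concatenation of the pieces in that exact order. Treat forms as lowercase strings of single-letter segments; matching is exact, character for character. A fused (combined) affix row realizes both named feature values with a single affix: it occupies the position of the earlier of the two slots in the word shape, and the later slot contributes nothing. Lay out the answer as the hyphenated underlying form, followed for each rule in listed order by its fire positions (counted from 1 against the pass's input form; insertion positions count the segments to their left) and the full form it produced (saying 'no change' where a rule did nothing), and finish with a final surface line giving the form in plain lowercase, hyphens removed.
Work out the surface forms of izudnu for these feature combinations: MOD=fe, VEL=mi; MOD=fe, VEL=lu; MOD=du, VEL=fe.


cell MOD=fe, VEL=mi:
underlying: izudnu-be-l
1. 0 -> a / C _ C: inserts after position(s) 4: izudanubel
2. f -> v, k -> g, s -> z, t -> d / V _ V: no change
surface: izudanubel

cell MOD=fe, VEL=lu:
underlying: izudnu-nan-l
1. 0 -> a / C _ C: inserts after position(s) 4, 9: izudanunanal
2. f -> v, k -> g, s -> z, t -> d / V _ V: no change
surface: izudanunanal

cell MOD=du, VEL=fe:
underlying: izudnu-ku-ge
1. 0 -> a / C _ C: inserts after position(s) 4: izudanukuge
2. f -> v, k -> g, s -> z, t -> d / V _ V: fires at position(s) 8: izudanuguge
surface: izudanuguge


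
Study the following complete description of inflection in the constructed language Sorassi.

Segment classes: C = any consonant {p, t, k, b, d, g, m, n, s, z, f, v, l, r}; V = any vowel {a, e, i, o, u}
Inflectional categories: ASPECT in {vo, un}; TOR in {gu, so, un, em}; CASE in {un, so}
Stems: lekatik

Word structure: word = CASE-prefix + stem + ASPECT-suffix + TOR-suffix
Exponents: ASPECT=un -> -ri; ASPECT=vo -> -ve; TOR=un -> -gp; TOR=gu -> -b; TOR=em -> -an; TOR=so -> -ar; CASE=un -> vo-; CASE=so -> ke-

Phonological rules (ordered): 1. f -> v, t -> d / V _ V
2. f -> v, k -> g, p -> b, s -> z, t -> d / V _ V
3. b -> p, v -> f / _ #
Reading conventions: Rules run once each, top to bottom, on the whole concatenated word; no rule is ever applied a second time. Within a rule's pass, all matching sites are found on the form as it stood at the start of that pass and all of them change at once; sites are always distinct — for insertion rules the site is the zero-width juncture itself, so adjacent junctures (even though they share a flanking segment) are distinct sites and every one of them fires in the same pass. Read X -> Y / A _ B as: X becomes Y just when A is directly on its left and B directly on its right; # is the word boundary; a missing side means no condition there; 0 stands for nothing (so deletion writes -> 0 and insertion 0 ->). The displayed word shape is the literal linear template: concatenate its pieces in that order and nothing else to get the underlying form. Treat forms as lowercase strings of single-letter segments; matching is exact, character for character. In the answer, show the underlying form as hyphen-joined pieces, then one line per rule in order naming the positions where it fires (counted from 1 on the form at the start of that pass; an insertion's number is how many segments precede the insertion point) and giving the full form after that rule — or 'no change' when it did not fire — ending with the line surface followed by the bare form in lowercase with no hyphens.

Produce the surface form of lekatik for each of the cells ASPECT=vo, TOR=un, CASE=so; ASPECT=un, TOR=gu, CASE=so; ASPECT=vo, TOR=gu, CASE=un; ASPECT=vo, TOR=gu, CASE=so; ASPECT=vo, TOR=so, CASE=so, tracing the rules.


cell ASPECT=vo, TOR=un, CASE=so:
underlying: ke-lekatik-ve-gp
1. f -> v, t -> d / V _ V: fires at position(s) 7: kelekadikvegp
2. f -> v, k -> g, p -> b, s -> z, t -> d / V _ V: fires at position(s) 5: kelegadikvegp
3. b -> p, v -> f / _ #: no change
surface: kelegadikvegp

cell ASPECT=un, TOR=gu, CASE=so:
underlying: ke-lekatik-ri-b
1. f -> v, t -> d / V _ V: fires at position(s) 7: kelekadikrib
2. f -> v, k -> g, p -> b, s -> z, t -> d / V _ V: fires at position(s) 5: kelegadikrib
3. b -> p, v -> f / _ #: fires at position(s) 12: kelegadikrip
surface: kelegadikrip

cell ASPECT=vo, TOR=gu, CASE=un:
underlying: vo-lekatik-ve-b
1. f -> v, t -> d / V _ V: fires at position(s) 7: volekadikveb
2. f -> v, k -> g, p -> b, s -> z, t -> d / V _ V: fires at position(s) 5: volegadikveb
3. b -> p, v -> f / _ #: fires at position(s) 12: volegadikvep
surface: volegadikvep

cell ASPECT=vo, TOR=gu, CASE=so:
underlying: ke-lekatik-ve-b
1. f -> v, t -> d / V _ V: fires at position(s) 7: kelekadikveb
2. f -> v, k -> g, p -> b, s -> z, t -> d / V _ V: fires at position(s) 5: kelegadikveb
3. b -> p, v -> f / _ #: fires at position(s) 12: kelegadikvep
surface: kelegadikvep

cell ASPECT=vo, TOR=so, CASE=so:
underlying: ke-lekatik-ve-ar
1. f -> v, t -> d / V _ V: fires at position(s) 7: kelekadikvear
2. f -> v, k -> g, p -> b, s -> z, t -> d / V _ V: fires at position(s) 5: kelegadikvear
3. b -> p, v -> f / _ #: no change
surface: kelegadikvear


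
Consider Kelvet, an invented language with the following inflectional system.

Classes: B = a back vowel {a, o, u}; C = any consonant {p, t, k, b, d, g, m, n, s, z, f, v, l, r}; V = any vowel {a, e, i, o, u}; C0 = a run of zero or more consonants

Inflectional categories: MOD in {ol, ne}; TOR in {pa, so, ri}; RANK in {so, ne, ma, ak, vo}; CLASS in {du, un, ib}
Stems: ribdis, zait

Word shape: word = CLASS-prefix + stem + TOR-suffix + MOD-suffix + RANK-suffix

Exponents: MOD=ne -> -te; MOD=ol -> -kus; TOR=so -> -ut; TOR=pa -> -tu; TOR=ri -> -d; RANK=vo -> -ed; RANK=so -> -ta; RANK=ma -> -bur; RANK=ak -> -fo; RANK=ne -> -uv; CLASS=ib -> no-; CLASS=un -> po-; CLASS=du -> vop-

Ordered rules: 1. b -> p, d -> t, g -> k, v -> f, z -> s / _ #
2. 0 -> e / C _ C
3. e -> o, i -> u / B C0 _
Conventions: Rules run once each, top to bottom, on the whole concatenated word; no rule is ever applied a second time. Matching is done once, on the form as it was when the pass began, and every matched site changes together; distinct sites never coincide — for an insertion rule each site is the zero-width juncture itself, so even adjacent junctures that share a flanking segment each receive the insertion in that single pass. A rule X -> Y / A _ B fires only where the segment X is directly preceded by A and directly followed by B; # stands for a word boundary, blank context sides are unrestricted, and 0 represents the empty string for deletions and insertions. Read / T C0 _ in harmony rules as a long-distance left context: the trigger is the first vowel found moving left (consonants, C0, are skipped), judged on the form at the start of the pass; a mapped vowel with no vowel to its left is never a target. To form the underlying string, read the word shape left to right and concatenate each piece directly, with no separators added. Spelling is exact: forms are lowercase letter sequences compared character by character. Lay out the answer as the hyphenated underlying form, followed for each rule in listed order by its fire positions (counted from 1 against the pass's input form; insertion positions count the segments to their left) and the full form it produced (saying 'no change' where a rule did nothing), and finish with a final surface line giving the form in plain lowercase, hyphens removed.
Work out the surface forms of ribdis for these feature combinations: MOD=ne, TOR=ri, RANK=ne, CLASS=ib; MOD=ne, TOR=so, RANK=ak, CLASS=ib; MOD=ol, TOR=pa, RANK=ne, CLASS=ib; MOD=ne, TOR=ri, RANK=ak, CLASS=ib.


cell MOD=ne, TOR=ri, RANK=ne, CLASS=ib:
underlying: no-ribdis-d-te-uv
1. b -> p, d -> t, g -> k, v -> f, z -> s / _ #: fires at position(s) 13: noribdisdteuf
2. 0 -> e / C _ C: inserts after position(s) 5, 8, 9: noribedisedeteuf
3. e -> o, i -> u / B C0 _: fires at position(s) 4: norubedisedeteuf
surface: norubedisedeteuf

cell MOD=ne, TOR=so, RANK=ak, CLASS=ib:
underlying: no-ribdis-ut-te-fo
1. b -> p, d -> t, g -> k, v -> f, z -> s / _ #: no change
2. 0 -> e / C _ C: inserts after position(s) 5, 10: noribedisutetefo
3. e -> o, i -> u / B C0 _: fires at position(s) 4, 12: norubedisutotefo
surface: norubedisutotefo

cell MOD=ol, TOR=pa, RANK=ne, CLASS=ib:
underlying: no-ribdis-tu-kus-uv
1. b -> p, d -> t, g -> k, v -> f, z -> s / _ #: fires at position(s) 15: noribdistukusuf
2. 0 -> e / C _ C: inserts after position(s) 5, 8: noribedisetukusuf
3. e -> o, i -> u / B C0 _: fires at position(s) 4: norubedisetukusuf
surface: norubedisetukusuf

cell MOD=ne, TOR=ri, RANK=ak, CLASS=ib:
underlying: no-ribdis-d-te-fo
1. b -> p, d -> t, g -> k, v -> f, z -> s / _ #: no change
2. 0 -> e / C _ C: inserts after position(s) 5, 8, 9: noribedisedetefo
3. e -> o, i -> u / B C0 _: fires at position(s) 4: norubedisedetefo
surface: norubedisedetefo


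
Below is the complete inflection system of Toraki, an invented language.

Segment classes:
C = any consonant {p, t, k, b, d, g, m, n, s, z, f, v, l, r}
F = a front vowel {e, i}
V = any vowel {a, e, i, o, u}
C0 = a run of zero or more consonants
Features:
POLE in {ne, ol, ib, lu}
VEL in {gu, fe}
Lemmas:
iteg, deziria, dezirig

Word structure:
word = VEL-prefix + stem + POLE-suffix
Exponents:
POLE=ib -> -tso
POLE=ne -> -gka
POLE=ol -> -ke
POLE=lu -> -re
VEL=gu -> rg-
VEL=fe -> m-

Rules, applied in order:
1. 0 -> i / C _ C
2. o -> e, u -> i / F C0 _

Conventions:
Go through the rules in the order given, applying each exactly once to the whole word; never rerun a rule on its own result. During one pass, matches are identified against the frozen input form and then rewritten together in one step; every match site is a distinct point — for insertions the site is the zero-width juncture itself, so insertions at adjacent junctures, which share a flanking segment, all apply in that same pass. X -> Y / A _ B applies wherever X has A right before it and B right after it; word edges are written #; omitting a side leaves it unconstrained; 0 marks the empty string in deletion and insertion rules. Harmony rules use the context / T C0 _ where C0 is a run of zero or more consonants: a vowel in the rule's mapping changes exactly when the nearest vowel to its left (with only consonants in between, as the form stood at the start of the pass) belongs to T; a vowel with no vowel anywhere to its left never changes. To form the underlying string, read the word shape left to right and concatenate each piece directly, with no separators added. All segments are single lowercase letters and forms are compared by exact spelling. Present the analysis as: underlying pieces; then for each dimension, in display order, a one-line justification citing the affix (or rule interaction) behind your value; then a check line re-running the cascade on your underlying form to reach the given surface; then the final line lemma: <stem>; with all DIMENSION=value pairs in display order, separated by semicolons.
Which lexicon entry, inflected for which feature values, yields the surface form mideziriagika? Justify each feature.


underlying: m-deziria-gka
POLE=ne - signalled by the affix -gka
VEL=fe - signalled by the affix m-
check: mdeziriagka -> mideziriagika -> mideziriagika
lemma: deziria; POLE=ne; VEL=fe


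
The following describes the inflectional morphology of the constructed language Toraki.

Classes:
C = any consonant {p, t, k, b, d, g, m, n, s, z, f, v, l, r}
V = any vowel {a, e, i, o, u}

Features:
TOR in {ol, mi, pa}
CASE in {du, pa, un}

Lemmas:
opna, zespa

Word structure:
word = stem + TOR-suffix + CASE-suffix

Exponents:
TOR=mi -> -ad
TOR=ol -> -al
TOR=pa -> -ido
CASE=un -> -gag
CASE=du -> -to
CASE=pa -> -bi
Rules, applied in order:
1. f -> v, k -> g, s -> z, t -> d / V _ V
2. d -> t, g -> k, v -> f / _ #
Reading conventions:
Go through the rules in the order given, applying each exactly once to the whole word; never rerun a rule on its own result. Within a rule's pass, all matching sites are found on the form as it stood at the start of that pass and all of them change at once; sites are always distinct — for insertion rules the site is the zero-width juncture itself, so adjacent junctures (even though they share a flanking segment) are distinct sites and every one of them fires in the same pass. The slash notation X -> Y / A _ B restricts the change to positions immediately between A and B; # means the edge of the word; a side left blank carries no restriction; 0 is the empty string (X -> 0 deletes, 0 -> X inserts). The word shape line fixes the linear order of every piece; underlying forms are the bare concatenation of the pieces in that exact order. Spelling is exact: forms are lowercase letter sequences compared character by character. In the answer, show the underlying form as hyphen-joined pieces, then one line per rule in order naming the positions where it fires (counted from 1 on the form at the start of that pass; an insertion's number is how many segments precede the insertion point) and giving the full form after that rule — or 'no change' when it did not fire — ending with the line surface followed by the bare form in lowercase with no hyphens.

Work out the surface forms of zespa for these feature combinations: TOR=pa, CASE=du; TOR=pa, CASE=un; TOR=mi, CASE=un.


cell TOR=pa, CASE=du:
underlying: zespa-ido-to
1. f -> v, k -> g, s -> z, t -> d / V _ V: fires at position(s) 9: zespaidodo
2. d -> t, g -> k, v -> f / _ #: no change
surface: zespaidodo

cell TOR=pa, CASE=un:
underlying: zespa-ido-gag
1. f -> v, k -> g, s -> z, t -> d / V _ V: no change
2. d -> t, g -> k, v -> f / _ #: fires at position(s) 11: zespaidogak
surface: zespaidogak

cell TOR=mi, CASE=un:
underlying: zespa-ad-gag
1. f -> v, k -> g, s -> z, t -> d / V _ V: no change
2. d -> t, g -> k, v -> f / _ #: fires at position(s) 10: zespaadgak
surface: zespaadgak


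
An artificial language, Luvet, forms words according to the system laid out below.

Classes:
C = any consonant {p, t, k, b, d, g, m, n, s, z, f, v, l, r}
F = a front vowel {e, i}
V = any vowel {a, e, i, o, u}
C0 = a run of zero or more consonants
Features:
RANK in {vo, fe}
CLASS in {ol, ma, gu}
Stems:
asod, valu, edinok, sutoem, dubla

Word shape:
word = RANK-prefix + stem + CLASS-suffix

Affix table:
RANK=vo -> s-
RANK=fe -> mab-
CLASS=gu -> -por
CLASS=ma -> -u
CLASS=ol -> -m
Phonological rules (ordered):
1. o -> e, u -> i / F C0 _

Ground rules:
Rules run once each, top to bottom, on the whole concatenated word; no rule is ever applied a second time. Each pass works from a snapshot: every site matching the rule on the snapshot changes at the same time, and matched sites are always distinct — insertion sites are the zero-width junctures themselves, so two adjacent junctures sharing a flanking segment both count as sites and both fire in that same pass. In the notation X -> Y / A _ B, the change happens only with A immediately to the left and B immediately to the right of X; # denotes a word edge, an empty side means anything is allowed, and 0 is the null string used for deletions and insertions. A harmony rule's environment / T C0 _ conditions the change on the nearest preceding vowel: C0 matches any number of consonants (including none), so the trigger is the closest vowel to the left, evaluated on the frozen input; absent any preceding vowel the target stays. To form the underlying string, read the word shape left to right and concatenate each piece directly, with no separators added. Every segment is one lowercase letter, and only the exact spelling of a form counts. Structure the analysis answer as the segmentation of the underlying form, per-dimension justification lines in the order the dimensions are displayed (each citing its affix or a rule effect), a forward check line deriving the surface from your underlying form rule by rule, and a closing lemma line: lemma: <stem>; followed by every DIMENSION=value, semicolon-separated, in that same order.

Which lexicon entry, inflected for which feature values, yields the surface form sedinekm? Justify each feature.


underlying: s-edinok-m
RANK=vo - signalled by the affix s-
CLASS=ol - signalled by the affix -m
check: sedinokm -> sedinekm
lemma: edinok; RANK=vo; CLASS=ol


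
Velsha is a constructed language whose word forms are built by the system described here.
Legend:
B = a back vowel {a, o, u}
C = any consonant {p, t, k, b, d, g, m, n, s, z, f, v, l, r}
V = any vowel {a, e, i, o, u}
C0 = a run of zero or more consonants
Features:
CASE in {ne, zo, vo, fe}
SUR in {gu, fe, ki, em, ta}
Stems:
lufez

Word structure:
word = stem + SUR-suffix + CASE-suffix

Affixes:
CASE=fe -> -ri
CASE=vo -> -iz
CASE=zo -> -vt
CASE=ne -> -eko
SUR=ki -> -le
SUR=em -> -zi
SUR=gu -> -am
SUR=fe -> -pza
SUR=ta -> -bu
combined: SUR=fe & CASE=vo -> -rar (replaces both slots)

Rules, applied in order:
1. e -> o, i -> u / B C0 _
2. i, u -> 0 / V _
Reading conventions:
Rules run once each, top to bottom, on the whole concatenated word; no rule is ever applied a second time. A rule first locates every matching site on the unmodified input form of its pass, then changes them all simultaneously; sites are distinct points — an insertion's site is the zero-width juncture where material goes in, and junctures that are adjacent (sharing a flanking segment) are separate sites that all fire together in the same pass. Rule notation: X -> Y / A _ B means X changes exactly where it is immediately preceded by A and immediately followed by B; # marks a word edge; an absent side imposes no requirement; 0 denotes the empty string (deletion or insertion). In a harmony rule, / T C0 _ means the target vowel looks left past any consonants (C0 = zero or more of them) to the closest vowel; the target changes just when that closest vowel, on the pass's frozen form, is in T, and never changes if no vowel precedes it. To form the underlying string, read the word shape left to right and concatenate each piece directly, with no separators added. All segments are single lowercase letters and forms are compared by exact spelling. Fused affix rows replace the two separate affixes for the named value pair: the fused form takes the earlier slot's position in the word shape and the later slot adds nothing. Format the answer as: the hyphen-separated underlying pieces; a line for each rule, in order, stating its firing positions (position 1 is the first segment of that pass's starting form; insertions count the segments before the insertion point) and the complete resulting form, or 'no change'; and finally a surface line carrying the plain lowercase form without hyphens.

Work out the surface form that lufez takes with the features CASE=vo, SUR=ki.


underlying: lufez-le-iz
1. e -> o, i -> u / B C0 _: fires at position(s) 4: lufozleiz
2. i, u -> 0 / V _: fires at position(s) 8: lufozlez
surface: lufozlez


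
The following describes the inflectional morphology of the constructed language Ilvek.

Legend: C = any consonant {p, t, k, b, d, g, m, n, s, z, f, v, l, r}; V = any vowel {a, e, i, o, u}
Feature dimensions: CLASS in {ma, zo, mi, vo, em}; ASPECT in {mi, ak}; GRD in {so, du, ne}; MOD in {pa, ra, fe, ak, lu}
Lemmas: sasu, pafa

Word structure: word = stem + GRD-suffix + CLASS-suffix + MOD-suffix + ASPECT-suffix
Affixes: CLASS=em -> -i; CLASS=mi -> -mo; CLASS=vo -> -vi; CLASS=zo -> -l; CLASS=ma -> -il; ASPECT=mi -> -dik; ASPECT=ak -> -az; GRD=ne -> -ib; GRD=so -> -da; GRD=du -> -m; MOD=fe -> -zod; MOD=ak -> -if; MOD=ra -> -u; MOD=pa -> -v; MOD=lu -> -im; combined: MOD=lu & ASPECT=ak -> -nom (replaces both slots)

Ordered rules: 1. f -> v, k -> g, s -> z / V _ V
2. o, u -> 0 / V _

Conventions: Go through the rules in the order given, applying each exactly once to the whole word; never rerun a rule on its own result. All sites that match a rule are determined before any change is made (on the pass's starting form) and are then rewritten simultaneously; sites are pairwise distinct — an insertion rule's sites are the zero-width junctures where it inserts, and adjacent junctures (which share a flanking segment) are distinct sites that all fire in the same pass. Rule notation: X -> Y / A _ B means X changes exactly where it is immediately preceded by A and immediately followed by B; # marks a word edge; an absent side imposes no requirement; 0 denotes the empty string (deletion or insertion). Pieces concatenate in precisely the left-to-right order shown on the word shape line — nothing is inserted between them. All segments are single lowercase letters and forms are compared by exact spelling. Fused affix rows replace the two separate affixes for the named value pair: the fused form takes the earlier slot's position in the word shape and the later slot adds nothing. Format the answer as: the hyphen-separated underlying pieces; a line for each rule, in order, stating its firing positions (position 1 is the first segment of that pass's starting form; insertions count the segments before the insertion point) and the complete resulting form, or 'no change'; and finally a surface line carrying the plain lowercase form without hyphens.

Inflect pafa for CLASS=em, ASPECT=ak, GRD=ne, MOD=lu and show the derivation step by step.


underlying: pafa-ib-i-nom
1. f -> v, k -> g, s -> z / V _ V: fires at position(s) 3: pavaibinom
2. o, u -> 0 / V _: no change
surface: pavaibinom


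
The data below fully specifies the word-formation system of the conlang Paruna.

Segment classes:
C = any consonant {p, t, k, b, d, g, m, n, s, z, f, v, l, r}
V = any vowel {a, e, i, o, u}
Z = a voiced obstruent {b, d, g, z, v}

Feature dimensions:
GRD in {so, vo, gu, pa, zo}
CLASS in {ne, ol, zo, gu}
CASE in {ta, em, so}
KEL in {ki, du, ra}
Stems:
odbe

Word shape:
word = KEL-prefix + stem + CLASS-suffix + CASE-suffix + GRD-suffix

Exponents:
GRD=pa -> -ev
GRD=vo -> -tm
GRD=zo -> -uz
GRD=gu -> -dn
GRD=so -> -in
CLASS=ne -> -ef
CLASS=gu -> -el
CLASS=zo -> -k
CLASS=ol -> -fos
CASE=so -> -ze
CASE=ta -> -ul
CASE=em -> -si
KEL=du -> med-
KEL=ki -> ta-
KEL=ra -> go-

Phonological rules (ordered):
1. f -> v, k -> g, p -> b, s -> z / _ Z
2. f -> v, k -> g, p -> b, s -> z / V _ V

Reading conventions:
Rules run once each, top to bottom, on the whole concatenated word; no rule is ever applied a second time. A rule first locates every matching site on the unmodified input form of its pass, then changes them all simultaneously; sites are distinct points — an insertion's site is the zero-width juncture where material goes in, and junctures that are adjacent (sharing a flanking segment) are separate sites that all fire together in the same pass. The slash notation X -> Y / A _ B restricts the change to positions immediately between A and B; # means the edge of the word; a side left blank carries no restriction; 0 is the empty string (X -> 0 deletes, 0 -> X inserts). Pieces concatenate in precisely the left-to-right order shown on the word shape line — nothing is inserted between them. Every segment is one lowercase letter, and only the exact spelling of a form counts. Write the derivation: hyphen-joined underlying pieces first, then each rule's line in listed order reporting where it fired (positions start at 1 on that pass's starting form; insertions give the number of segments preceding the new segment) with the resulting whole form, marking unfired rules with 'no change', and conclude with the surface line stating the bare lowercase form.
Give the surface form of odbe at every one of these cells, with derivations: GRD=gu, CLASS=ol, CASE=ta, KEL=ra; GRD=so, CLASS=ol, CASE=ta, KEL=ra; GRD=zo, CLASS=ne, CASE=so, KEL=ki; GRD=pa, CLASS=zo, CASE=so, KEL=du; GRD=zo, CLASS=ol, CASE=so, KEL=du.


cell GRD=gu, CLASS=ol, CASE=ta, KEL=ra:
underlying: go-odbe-fos-ul-dn
1. f -> v, k -> g, p -> b, s -> z / _ Z: no change
2. f -> v, k -> g, p -> b, s -> z / V _ V: fires at position(s) 7, 9: goodbevozuldn
surface: goodbevozuldn

cell GRD=so, CLASS=ol, CASE=ta, KEL=ra:
underlying: go-odbe-fos-ul-in
1. f -> v, k -> g, p -> b, s -> z / _ Z: no change
2. f -> v, k -> g, p -> b, s -> z / V _ V: fires at position(s) 7, 9: goodbevozulin
surface: goodbevozulin

cell GRD=zo, CLASS=ne, CASE=so, KEL=ki:
underlying: ta-odbe-ef-ze-uz
1. f -> v, k -> g, p -> b, s -> z / _ Z: fires at position(s) 8: taodbeevzeuz
2. f -> v, k -> g, p -> b, s -> z / V _ V: no change
surface: taodbeevzeuz

cell GRD=pa, CLASS=zo, CASE=so, KEL=du:
underlying: med-odbe-k-ze-ev
1. f -> v, k -> g, p -> b, s -> z / _ Z: fires at position(s) 8: medodbegzeev
2. f -> v, k -> g, p -> b, s -> z / V _ V: no change
surface: medodbegzeev

cell GRD=zo, CLASS=ol, CASE=so, KEL=du:
underlying: med-odbe-fos-ze-uz
1. f -> v, k -> g, p -> b, s -> z / _ Z: fires at position(s) 10: medodbefozzeuz
2. f -> v, k -> g, p -> b, s -> z / V _ V: fires at position(s) 8: medodbevozzeuz
surface: medodbevozzeuz


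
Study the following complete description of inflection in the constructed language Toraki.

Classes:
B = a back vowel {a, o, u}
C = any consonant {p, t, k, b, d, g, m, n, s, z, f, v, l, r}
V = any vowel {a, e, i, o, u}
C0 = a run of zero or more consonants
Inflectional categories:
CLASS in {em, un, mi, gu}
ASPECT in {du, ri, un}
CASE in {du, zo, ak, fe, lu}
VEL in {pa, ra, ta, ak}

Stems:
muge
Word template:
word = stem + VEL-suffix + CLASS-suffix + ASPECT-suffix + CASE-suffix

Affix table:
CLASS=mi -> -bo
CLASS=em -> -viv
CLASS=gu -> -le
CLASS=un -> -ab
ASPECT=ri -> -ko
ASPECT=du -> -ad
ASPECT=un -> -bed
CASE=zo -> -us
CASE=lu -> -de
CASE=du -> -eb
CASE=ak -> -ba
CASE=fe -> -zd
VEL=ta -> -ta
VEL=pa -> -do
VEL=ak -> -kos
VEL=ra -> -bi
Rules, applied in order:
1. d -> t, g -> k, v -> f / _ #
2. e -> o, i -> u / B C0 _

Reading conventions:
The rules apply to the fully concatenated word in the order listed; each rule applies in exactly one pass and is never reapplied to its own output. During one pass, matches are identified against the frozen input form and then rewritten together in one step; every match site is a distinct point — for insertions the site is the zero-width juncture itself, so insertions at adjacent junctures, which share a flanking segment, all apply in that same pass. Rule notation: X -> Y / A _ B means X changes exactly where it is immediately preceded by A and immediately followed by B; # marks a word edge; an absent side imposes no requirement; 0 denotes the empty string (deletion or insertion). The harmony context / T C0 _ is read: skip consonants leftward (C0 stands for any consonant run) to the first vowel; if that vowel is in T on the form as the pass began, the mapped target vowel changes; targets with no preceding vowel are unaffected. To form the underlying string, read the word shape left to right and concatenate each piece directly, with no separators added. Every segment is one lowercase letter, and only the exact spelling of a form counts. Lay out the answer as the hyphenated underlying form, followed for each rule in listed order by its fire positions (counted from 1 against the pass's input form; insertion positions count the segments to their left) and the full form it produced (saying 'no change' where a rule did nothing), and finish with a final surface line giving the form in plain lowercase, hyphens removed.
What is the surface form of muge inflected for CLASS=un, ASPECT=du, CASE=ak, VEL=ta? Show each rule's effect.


underlying: muge-ta-ab-ad-ba
1. d -> t, g -> k, v -> f / _ #: no change
2. e -> o, i -> u / B C0 _: fires at position(s) 4: mugotaabadba
surface: mugotaabadba


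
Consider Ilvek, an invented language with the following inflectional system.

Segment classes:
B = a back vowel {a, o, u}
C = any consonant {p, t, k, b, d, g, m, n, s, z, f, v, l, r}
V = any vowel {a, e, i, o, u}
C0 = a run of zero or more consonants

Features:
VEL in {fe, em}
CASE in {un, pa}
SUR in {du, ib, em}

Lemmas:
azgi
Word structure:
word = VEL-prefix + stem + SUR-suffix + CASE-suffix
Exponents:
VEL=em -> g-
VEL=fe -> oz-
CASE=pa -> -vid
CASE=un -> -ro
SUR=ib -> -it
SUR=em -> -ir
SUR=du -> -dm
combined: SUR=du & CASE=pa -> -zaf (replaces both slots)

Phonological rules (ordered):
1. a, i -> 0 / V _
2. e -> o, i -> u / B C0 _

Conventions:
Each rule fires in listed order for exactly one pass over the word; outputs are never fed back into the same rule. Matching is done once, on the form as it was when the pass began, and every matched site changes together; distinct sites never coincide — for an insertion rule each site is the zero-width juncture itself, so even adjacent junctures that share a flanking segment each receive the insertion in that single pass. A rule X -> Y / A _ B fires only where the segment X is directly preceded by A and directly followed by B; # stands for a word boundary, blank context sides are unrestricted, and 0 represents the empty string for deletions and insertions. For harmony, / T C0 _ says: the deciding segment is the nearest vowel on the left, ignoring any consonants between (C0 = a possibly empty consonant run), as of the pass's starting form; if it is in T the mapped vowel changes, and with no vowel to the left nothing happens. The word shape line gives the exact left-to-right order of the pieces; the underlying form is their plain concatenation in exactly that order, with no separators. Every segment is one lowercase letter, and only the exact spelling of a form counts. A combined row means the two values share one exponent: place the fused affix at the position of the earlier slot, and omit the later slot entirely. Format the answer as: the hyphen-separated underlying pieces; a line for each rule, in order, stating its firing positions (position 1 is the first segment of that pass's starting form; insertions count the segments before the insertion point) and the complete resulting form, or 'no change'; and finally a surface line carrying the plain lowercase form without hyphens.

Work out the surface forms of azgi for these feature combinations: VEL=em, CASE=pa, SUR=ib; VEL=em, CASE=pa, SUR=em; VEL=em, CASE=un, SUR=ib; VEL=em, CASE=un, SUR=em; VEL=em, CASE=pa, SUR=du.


cell VEL=em, CASE=pa, SUR=ib:
underlying: g-azgi-it-vid
1. a, i -> 0 / V _: fires at position(s) 6: gazgitvid
2. e -> o, i -> u / B C0 _: fires at position(s) 5: gazgutvid
surface: gazgutvid

cell VEL=em, CASE=pa, SUR=em:
underlying: g-azgi-ir-vid
1. a, i -> 0 / V _: fires at position(s) 6: gazgirvid
2. e -> o, i -> u / B C0 _: fires at position(s) 5: gazgurvid
surface: gazgurvid

cell VEL=em, CASE=un, SUR=ib:
underlying: g-azgi-it-ro
1. a, i -> 0 / V _: fires at position(s) 6: gazgitro
2. e -> o, i -> u / B C0 _: fires at position(s) 5: gazgutro
surface: gazgutro

cell VEL=em, CASE=un, SUR=em:
underlying: g-azgi-ir-ro
1. a, i -> 0 / V _: fires at position(s) 6: gazgirro
2. e -> o, i -> u / B C0 _: fires at position(s) 5: gazgurro
surface: gazgurro

cell VEL=em, CASE=pa, SUR=du:
underlying: g-azgi-zaf
1. a, i -> 0 / V _: no change
2. e -> o, i -> u / B C0 _: fires at position(s) 5: gazguzaf
surface: gazguzaf


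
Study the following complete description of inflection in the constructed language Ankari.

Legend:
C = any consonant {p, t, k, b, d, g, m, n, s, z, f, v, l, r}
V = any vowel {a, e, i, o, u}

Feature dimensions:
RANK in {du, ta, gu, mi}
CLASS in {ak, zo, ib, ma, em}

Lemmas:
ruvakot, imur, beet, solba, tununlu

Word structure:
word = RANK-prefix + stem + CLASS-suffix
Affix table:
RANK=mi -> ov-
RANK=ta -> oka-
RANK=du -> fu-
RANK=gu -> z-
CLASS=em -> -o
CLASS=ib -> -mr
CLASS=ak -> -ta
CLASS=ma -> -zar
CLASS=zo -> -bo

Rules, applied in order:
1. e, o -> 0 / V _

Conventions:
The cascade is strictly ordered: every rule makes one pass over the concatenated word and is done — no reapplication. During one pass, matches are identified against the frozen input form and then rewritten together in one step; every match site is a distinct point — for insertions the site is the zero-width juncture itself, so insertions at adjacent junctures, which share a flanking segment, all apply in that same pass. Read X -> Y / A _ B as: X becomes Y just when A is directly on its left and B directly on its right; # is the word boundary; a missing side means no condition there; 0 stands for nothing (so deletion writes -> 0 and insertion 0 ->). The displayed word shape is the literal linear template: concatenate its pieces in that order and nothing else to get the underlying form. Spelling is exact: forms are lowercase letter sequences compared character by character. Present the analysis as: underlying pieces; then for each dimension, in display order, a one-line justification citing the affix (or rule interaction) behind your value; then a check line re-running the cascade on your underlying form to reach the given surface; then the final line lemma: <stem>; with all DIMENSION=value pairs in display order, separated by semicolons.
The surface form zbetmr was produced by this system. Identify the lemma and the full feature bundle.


underlying: z-beet-mr
RANK=gu - signalled by the affix z-
CLASS=ib - signalled by the affix -mr
check: zbeetmr -> zbetmr
lemma: beet; RANK=gu; CLASS=ib


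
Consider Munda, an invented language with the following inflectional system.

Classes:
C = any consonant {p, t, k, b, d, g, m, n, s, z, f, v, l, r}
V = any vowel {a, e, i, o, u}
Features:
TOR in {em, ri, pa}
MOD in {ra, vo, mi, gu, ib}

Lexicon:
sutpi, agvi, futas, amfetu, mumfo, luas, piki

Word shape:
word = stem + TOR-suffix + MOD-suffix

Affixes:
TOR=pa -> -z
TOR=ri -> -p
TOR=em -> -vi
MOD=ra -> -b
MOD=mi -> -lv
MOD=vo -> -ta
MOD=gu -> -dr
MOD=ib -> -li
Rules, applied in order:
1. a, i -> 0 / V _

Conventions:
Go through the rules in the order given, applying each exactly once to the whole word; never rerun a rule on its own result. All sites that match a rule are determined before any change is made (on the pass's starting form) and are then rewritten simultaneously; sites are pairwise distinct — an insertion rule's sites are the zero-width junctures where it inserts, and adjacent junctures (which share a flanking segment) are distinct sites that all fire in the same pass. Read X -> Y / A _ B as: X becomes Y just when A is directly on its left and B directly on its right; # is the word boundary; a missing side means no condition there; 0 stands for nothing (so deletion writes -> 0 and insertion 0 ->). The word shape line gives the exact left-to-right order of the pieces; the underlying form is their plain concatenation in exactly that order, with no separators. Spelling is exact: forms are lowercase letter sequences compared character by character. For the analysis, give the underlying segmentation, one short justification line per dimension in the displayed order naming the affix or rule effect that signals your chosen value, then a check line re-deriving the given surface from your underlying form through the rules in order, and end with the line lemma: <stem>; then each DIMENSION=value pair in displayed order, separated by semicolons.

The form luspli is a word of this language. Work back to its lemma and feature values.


underlying: luas-p-li
TOR=ri - signalled by the affix -p
MOD=ib - signalled by the affix -li
check: luaspli -> luspli
lemma: luas; TOR=ri; MOD=ib
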